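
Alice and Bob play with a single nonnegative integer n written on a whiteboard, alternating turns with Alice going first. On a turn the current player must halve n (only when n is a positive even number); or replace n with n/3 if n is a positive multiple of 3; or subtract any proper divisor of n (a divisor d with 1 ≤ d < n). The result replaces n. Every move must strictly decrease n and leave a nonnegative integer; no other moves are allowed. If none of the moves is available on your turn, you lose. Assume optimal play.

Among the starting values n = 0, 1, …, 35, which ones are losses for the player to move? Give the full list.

Work bottom-up. With no move the player to move loses. Otherwise the position is W if at least one move leads to an L position for the opponent, and L if every move leads to a W.
n=0: no move → L
n=1: no move → L
n=2: reaches L-position 1 → W
n=3: reaches L-position 1 → W
n=4: only reaches 2(W), 3(W), all W → L
n=5: reaches L-position 4 → W
n=6: reaches L-position 4 → W
n=7: only reaches 6(W), which is W → L
n=8: reaches L-position 4 → W
n=9: only reaches 3(W), 6(W), 8(W), all W → L
n=10: reaches L-position 9 → W
n=11: only reaches 10(W), which is W → L
n=12: reaches L-position 4 → W
n=13: only reaches 12(W), which is W → L
n=14: reaches L-position 7 → W
n=15: only reaches 5(W), 10(W), 12(W), 14(W), all W → L
n=16: reaches L-position 15 → W
n=17: only reaches 16(W), which is W → L
n=18: reaches L-position 9 → W
n=19: only reaches 18(W), which is W → L
n=20: reaches L-position 15 → W
n=21: reaches L-position 7 → W
n=22: reaches L-position 11 → W
n=23: only reaches 22(W), which is W → L
n=24: reaches L-position 23 → W
n=25: only reaches 20(W), 24(W), all W → L
n=26: reaches L-position 13 → W
n=27: reaches L-position 9 → W
n=28: only reaches 14(W), 21(W), 24(W), 26(W), 27(W), all W → L
n=29: reaches L-position 28 → W
n=30: reaches L-position 15 → W
n=31: only reaches 30(W), which is W → L
n=32: reaches L-position 28 → W
n=33: reaches L-position 11 → W
n=34: reaches L-position 17 → W
n=35: reaches L-position 28 → W
The losing starting values of n are exactly the entries labelled L in this table (14 of them).

0, 1, 4, 7, 9, 11, 13, 15, 17, 19, 23, 25, 28, 31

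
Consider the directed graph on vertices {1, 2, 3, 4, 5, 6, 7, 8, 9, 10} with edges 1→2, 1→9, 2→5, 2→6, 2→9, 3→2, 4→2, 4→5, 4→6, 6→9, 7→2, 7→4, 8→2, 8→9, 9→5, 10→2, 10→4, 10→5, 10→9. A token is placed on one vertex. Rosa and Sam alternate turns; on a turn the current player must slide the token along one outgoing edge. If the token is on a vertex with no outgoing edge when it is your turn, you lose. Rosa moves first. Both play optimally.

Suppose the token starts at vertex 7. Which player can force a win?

Sam wins.

Classify positions by backward induction: terminal positions (no move available) are L. From any other position, the mover wins iff some move reaches an L.
Every edge goes from a vertex to one that appears earlier in the order 5, 9, 6, 2, 4, 10, 3, 7, 1, 8, so processing vertices in that order labels each vertex after all of its successors.
5: no outgoing edge → L
9: reaches L-position 5 → W
6: only reaches 9(W), which is W → L
2: reaches L-position 6 → W
4: reaches L-position 6 → W
10: reaches L-position 5 → W
3: only reaches 2(W), which is W → L
7: only reaches 4(W), 2(W), all W → L
1: only reaches 2(W), 9(W), all W → L
8: only reaches 2(W), 9(W), all W → L
Every move from 7 reaches a W position, so the mover loses.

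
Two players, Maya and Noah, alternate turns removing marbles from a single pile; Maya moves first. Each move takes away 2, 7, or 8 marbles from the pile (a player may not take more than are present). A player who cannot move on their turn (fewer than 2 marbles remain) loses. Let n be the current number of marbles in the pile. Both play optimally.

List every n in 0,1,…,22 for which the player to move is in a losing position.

0, 1, 4, 5, 10, 14, 15, 19, 20

Positions with no move are L. A position that does have a move is losing for the player to move precisely when every available move leads to a winning position for the opponent. Fill in the labels:
n=0: no move → L
n=1: no move → L
n=2: W (go to 0, an L position)
n=3: W (go to 1, an L position)
n=4: L (sole option 2(W) is W)
n=5: L (sole option 3(W) is W)
n=6: W (go to 4, an L position)
n=7: W (go to 5, an L position)
n=8: W (go to 1, an L position)
n=9: W (go to 1, an L position)
n=10: L (options 8(W), 3(W), 2(W) are all W)
n=11: W (go to 4, an L position)
n=12: W (go to 10, an L position)
n=13: W (go to 5, an L position)
n=14: L (options 12(W), 7(W), 6(W) are all W)
n=15: L (options 13(W), 8(W), 7(W) are all W)
n=16: W (go to 14, an L position)
n=17: W (go to 15, an L position)
n=18: W (go to 10, an L position)
n=19: L (options 17(W), 12(W), 11(W) are all W)
n=20: L (options 18(W), 13(W), 12(W) are all W)
n=21: W (go to 19, an L position)
n=22: W (go to 20, an L position)
Reading off the rows marked L gives the requested list; there are 9 such values of n.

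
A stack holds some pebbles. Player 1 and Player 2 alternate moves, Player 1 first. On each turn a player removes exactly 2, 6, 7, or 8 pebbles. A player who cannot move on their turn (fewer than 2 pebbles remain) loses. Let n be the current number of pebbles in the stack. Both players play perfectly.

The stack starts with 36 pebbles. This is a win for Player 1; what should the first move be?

Work bottom-up. With no move the player to move loses. Otherwise the position is W if at least one move leads to an L position for the opponent, and L if every move leads to a W.
n=0: no move → L
n=1: no move → L
n=2: reaches L-position 0 → W
n=3: reaches L-position 1 → W
n=4: only reaches 2(W), which is W → L
n=5: only reaches 3(W), which is W → L
n=6: reaches L-position 4 → W
n=7: reaches L-position 5 → W
n=8: reaches L-position 1 → W
n=9: reaches L-position 1 → W
n=10: reaches L-position 4 → W
n=11: reaches L-position 5 → W
n=12: reaches L-position 5 → W
n=13: reaches L-position 5 → W
n=14: only reaches 12(W), 8(W), 7(W), 6(W), all W → L
n=15: only reaches 13(W), 9(W), 8(W), 7(W), all W → L
n=16: reaches L-position 14 → W
n=17: reaches L-position 15 → W
n=18: only reaches 16(W), 12(W), 11(W), 10(W), all W → L
n=19: only reaches 17(W), 13(W), 12(W), 11(W), all W → L
n=20: reaches L-position 18 → W
n=21: reaches L-position 19 → W
n=22: reaches L-position 15 → W
n=23: reaches L-position 15 → W
n=24: reaches L-position 18 → W
n=25: reaches L-position 19 → W
n=26: reaches L-position 19 → W
n=27: reaches L-position 19 → W
n=28: only reaches 26(W), 22(W), 21(W), 20(W), all W → L
n=29: only reaches 27(W), 23(W), 22(W), 21(W), all W → L
n=30: reaches L-position 28 → W
n=31: reaches L-position 29 → W
n=32: only reaches 30(W), 26(W), 25(W), 24(W), all W → L
n=33: only reaches 31(W), 27(W), 26(W), 25(W), all W → L
n=34: reaches L-position 32 → W
n=35: reaches L-position 33 → W
n=36: reaches L-position 29 → W
From 36, the L positions reachable in one move are: 29, 28. Any move reaching one of these is winning.

Remove 7, leaving 29.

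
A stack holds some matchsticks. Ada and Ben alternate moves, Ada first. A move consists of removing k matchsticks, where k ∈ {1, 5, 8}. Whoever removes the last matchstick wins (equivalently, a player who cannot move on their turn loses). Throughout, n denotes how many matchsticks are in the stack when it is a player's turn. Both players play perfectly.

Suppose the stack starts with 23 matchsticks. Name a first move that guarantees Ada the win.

Remove 8, leaving 15.

Positions with no move are L. A position that does have a move is losing for the player to move precisely when every available move leads to a winning position for the opponent. Fill in the labels:
n=0: no move → L
n=1: →0(L), so W
n=2: →1(W) only, which is W, so L
n=3: →2(L), so W
n=4: →3(W) only, which is W, so L
n=5: →4(L), so W
n=6: →5(W), 1(W) — all W, so L
n=7: →6(L), so W
n=8: →0(L), so W
n=9: →4(L), so W
n=10: →2(L), so W
n=11: →6(L), so W
n=12: →4(L), so W
n=13: →12(W), 8(W), 5(W) — all W, so L
n=14: →13(L), so W
n=15: →14(W), 10(W), 7(W) — all W, so L
n=16: →15(L), so W
n=17: →16(W), 12(W), 9(W) — all W, so L
n=18: →17(L), so W
n=19: →18(W), 14(W), 11(W) — all W, so L
n=20: →19(L), so W
n=21: →13(L), so W
n=22: →17(L), so W
n=23: →15(L), so W
From 23, the L positions reachable in one move are: 15.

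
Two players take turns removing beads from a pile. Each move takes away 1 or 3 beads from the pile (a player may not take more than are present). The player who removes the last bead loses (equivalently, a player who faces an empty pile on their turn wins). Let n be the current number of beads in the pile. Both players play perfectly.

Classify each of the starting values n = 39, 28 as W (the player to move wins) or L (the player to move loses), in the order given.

Compute win/loss labels from the base case upward. A position with no move is W. Any other position is W if it can reach an L in one move, else L.
n=0: no move; the opponent has just taken the last bead and therefore loses → W
n=1: →0(W) only, which is W, so L
n=2: →1(L), so W
n=3: →2(W), 0(W) — all W, so L
n=4: →3(L), so W
n=5: →4(W), 2(W) — all W, so L
n=6: →5(L), so W
n=7: →6(W), 4(W) — all W, so L
n=8: →7(L), so W
n=9: →8(W), 6(W) — all W, so L
n=10: →9(L), so W
n=11: →10(W), 8(W) — all W, so L
n=12: →11(L), so W
n=13: →12(W), 10(W) — all W, so L
n=14: →13(L), so W
n=15: →14(W), 12(W) — all W, so L
n=16: →15(L), so W
n=17: →16(W), 14(W) — all W, so L
n=18: →17(L), so W
n=19: →18(W), 16(W) — all W, so L
n=20: →19(L), so W
n=21: →20(W), 18(W) — all W, so L
n=22: →21(L), so W
n=23: →22(W), 20(W) — all W, so L
n=24: →23(L), so W
n=25: →24(W), 22(W) — all W, so L
n=26: →25(L), so W
n=27: →26(W), 24(W) — all W, so L
n=28: →27(L), so W
n=29: →28(W), 26(W) — all W, so L
n=30: →29(L), so W
n=31: →30(W), 28(W) — all W, so L
n=32: →31(L), so W
n=33: →32(W), 30(W) — all W, so L
n=34: →33(L), so W
n=35: →34(W), 32(W) — all W, so L
n=36: →35(L), so W
n=37: →36(W), 34(W) — all W, so L
n=38: →37(L), so W
n=39: →38(W), 36(W) — all W, so L

39: L, 28: W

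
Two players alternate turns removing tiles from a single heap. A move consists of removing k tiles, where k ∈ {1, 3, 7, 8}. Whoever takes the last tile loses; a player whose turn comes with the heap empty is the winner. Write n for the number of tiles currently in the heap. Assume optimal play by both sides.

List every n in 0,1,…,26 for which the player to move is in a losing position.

Use the standard recursion: the mover wins at a terminal position; elsewhere, the mover wins exactly when some move hands the opponent an L position.
n=0: no move; the opponent has just taken the last tile and therefore loses → W
n=1: only reaches 0(W), which is W → L
n=2: reaches L-position 1 → W
n=3: only reaches 2(W), 0(W), all W → L
n=4: reaches L-position 3 → W
n=5: only reaches 4(W), 2(W), all W → L
n=6: reaches L-position 5 → W
n=7: only reaches 6(W), 4(W), 0(W), all W → L
n=8: reaches L-position 7 → W
n=9: reaches L-position 1 → W
n=10: reaches L-position 7 → W
n=11: reaches L-position 3 → W
n=12: reaches L-position 5 → W
n=13: reaches L-position 5 → W
n=14: reaches L-position 7 → W
n=15: reaches L-position 7 → W
n=16: only reaches 15(W), 13(W), 9(W), 8(W), all W → L
n=17: reaches L-position 16 → W
n=18: only reaches 17(W), 15(W), 11(W), 10(W), all W → L
n=19: reaches L-position 18 → W
n=20: only reaches 19(W), 17(W), 13(W), 12(W), all W → L
n=21: reaches L-position 20 → W
n=22: only reaches 21(W), 19(W), 15(W), 14(W), all W → L
n=23: reaches L-position 22 → W
n=24: reaches L-position 16 → W
n=25: reaches L-position 22 → W
n=26: reaches L-position 18 → W
Reading off the rows marked L gives the requested list; there are 8 such values of n.

1, 3, 5, 7, 16, 18, 20, 22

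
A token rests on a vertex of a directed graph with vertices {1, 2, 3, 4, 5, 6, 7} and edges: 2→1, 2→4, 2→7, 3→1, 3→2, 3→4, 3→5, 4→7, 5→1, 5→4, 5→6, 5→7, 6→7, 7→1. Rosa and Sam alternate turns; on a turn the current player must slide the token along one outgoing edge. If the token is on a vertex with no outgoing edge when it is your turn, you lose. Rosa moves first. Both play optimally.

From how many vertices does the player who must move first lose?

3

Compute win/loss labels from the base case upward. A position with no move is L. Any other position is W if it can reach an L in one move, else L.
Every edge goes from a vertex to one that appears earlier in the order 1, 7, 4, 6, 5, 2, 3, so processing vertices in that order labels each vertex after all of its successors.
1: no outgoing edge → L
7: can move to 1, which is L ⇒ W
4: the only move is to 7(W), a W ⇒ L
6: the only move is to 7(W), a W ⇒ L
5: can move to 6, which is L ⇒ W
2: can move to 4, which is L ⇒ W
3: can move to 4, which is L ⇒ W
The L vertices are 1, 4, 6; that is 3 in all.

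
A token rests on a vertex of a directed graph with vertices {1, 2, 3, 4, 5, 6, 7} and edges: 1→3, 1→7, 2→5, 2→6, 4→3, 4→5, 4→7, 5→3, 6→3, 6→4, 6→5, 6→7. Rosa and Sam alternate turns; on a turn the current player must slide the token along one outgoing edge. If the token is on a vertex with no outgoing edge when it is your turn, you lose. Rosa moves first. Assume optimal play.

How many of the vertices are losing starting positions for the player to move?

3

Positions with no move are L. A position that does have a move is losing for the player to move precisely when every available move leads to a winning position for the opponent. Fill in the labels:
Every edge goes from a vertex to one that appears earlier in the order 7, 3, 5, 1, 4, 6, 2, so processing vertices in that order labels each vertex after all of its successors.
7: no outgoing edge → L
3: no outgoing edge → L
5: can move to 3, which is L ⇒ W
1: can move to 3, which is L ⇒ W
4: can move to 3, which is L ⇒ W
6: can move to 3, which is L ⇒ W
2: moves to 6(W), 5(W); every one is W ⇒ L
The L vertices are 2, 3, 7; that is 3 in all.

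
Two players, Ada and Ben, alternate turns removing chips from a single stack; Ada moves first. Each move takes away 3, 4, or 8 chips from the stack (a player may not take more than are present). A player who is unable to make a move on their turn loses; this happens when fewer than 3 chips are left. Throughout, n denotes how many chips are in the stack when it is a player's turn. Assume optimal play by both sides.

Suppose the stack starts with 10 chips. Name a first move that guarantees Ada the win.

Label each position W (a win for the player to move) or L (a loss). A position with no legal move is L; any other position is W exactly when some move reaches an L, and L when every move reaches a W.
n=0: no move → L
n=1: no move → L
n=2: no move → L
n=3: W (go to 0, an L position)
n=4: W (go to 1, an L position)
n=5: W (go to 2, an L position)
n=6: W (go to 2, an L position)
n=7: L (options 4(W), 3(W) are all W)
n=8: W (go to 0, an L position)
n=9: W (go to 1, an L position)
n=10: W (go to 7, an L position)
From 10, the L positions reachable in one move are: 7, 2. Any move reaching one of these is winning.

Remove 3, leaving 7.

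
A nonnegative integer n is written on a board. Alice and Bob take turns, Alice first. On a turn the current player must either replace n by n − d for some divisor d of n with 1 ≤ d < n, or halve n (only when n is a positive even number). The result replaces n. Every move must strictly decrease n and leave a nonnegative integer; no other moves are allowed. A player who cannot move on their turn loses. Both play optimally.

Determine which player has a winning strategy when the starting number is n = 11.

Label each position W (a win for the player to move) or L (a loss). A position with no legal move is L; any other position is W exactly when some move reaches an L, and L when every move reaches a W.
n=0: no move → L
n=1: no move → L
n=2: →1(L), so W
n=3: →2(W) only, which is W, so L
n=4: →3(L), so W
n=5: →4(W) only, which is W, so L
n=6: →3(L), so W
n=7: →6(W) only, which is W, so L
n=8: →7(L), so W
n=9: →6(W), 8(W) — all W, so L
n=10: →5(L), so W
n=11: →10(W) only, which is W, so L
The starting position 11 is L: whatever Alice does, the opponent receives a W position.

Bob wins.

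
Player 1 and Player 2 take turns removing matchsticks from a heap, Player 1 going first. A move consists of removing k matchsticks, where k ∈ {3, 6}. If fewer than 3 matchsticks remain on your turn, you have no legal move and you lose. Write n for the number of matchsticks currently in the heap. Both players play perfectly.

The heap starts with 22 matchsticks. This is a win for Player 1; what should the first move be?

Remove 3, leaving 19.

Compute win/loss labels from the base case upward. A position with no move is L. Any other position is W if it can reach an L in one move, else L.
n=0: no move → L
n=1: no move → L
n=2: no move → L
n=3: →0(L), so W
n=4: →1(L), so W
n=5: →2(L), so W
n=6: →0(L), so W
n=7: →1(L), so W
n=8: →2(L), so W
n=9: →6(W), 3(W) — all W, so L
n=10: →7(W), 4(W) — all W, so L
n=11: →8(W), 5(W) — all W, so L
n=12: →9(L), so W
n=13: →10(L), so W
n=14: →11(L), so W
n=15: →9(L), so W
n=16: →10(L), so W
n=17: →11(L), so W
n=18: →15(W), 12(W) — all W, so L
n=19: →16(W), 13(W) — all W, so L
n=20: →17(W), 14(W) — all W, so L
n=21: →18(L), so W
n=22: →19(L), so W
From 22, the L positions reachable in one move are: 19.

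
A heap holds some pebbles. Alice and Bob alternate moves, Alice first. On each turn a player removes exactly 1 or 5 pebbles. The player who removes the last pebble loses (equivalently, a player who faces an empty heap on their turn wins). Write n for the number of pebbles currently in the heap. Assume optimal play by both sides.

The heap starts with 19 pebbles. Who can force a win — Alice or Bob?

Build the W/L table. Terminal = W. A non-terminal position is W if it has a move to some L; otherwise it is L.
n=0: no move; the opponent has just taken the last pebble and therefore loses → W
n=1: only reaches 0(W), which is W → L
n=2: reaches L-position 1 → W
n=3: only reaches 2(W), which is W → L
n=4: reaches L-position 3 → W
n=5: only reaches 4(W), 0(W), all W → L
n=6: reaches L-position 5 → W
n=7: only reaches 6(W), 2(W), all W → L
n=8: reaches L-position 7 → W
n=9: only reaches 8(W), 4(W), all W → L
n=10: reaches L-position 9 → W
n=11: only reaches 10(W), 6(W), all W → L
n=12: reaches L-position 11 → W
n=13: only reaches 12(W), 8(W), all W → L
n=14: reaches L-position 13 → W
n=15: only reaches 14(W), 10(W), all W → L
n=16: reaches L-position 15 → W
n=17: only reaches 16(W), 12(W), all W → L
n=18: reaches L-position 17 → W
n=19: only reaches 18(W), 14(W), all W → L
The starting position 19 is L: whatever Alice does, the opponent receives a W position.

Bob wins.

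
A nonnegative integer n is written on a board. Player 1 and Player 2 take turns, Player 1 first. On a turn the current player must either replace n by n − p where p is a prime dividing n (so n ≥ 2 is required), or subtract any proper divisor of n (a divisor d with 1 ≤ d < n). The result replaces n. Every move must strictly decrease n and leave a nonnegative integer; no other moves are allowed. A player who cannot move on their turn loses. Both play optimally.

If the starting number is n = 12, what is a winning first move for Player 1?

Label each position W (a win for the player to move) or L (a loss). A position with no legal move is L; any other position is W exactly when some move reaches an L, and L when every move reaches a W.
n=0: no move → L
n=1: no move → L
n=2: →0(L), so W
n=3: →0(L), so W
n=4: →2(W), 3(W) — all W, so L
n=5: →0(L), so W
n=6: →4(L), so W
n=7: →0(L), so W
n=8: →4(L), so W
n=9: →6(W), 8(W) — all W, so L
n=10: →9(L), so W
n=11: →0(L), so W
n=12: →9(L), so W
From 12, the L positions reachable in one move are: 9.

Move to 9.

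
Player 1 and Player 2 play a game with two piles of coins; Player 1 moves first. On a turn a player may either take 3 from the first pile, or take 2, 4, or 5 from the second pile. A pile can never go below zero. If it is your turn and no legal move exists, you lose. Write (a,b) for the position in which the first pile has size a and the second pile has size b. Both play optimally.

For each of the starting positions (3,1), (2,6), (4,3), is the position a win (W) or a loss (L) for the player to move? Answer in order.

(3,1): W, (2,6): W, (4,3): L

Classify positions by backward induction: terminal positions (no move available) are L. From any other position, the mover wins iff some move reaches an L.
No move ever increases a pile, so every position that can arise here has a ≤ 4 and b ≤ 6; it is enough to label the cells with 0 ≤ a ≤ 4 and 0 ≤ b ≤ 6.
Every move lowers a or b (never raises either), so fill the grid row by row in increasing a, and left to right within a row: each cell's successors are then already labelled.
      b=0  b=1  b=2  b=3  b=4  b=5  b=6
a=0:    L    L    W    W    W    W    W
a=1:    L    L    W    W    W    W    W
a=2:    L    L    W    W    W    W    W
a=3:    W    W    L    L    W    W    W
a=4:    W    W    L    L    W    W    W
Cells with no legal move (terminal, hence L): (0,0), (0,1), (1,0), (1,1), (2,0), (2,1).
The remaining L cells, each justified by listing all of its moves:
(3,2): moves to (0,2)(W), (3,0)(W); every one is W ⇒ L
(3,3): moves to (0,3)(W), (3,1)(W); every one is W ⇒ L
(4,2): moves to (1,2)(W), (4,0)(W); every one is W ⇒ L
(4,3): moves to (1,3)(W), (4,1)(W); every one is W ⇒ L
Every other cell has at least one move into one of the L cells above, so it is W.
(3,1): the move to (0,1) reaches an L cell, so W
(2,6): the move to (2,1) reaches an L cell, so W
(4,3): one of the L cells justified above, so L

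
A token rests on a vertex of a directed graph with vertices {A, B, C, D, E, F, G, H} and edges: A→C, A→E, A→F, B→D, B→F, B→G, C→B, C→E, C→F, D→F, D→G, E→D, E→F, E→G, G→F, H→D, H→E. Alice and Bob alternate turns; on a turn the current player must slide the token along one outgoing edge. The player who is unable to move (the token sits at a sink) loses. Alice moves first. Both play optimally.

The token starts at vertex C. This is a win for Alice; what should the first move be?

Use the standard recursion: the mover loses at a terminal position; elsewhere, the mover wins exactly when some move hands the opponent an L position.
Every edge goes from a vertex to one that appears earlier in the order F, G, D, B, E, H, C, A, so processing vertices in that order labels each vertex after all of its successors.
F: no outgoing edge → L
G: reaches L-position F → W
D: reaches L-position F → W
B: reaches L-position F → W
E: reaches L-position F → W
H: only reaches E(W), D(W), all W → L
C: reaches L-position F → W
A: reaches L-position F → W
From C, the L positions reachable in one move are: F.

Move to F.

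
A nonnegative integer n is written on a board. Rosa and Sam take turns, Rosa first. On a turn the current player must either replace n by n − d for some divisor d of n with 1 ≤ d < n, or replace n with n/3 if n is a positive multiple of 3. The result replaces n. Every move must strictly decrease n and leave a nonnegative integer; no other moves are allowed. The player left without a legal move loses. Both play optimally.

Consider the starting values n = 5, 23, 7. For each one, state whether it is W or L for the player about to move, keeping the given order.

5: W, 23: L, 7: L

Work bottom-up. With no move the player to move loses. Otherwise the position is W if at least one move leads to an L position for the opponent, and L if every move leads to a W.
n=0: no move → L
n=1: no move → L
n=2: can move to 1, which is L ⇒ W
n=3: can move to 1, which is L ⇒ W
n=4: moves to 2(W), 3(W); every one is W ⇒ L
n=5: can move to 4, which is L ⇒ W
n=6: can move to 4, which is L ⇒ W
n=7: the only move is to 6(W), a W ⇒ L
n=8: can move to 4, which is L ⇒ W
n=9: moves to 3(W), 6(W), 8(W); every one is W ⇒ L
n=10: can move to 9, which is L ⇒ W
n=11: the only move is to 10(W), a W ⇒ L
n=12: can move to 4, which is L ⇒ W
n=13: the only move is to 12(W), a W ⇒ L
n=14: can move to 7, which is L ⇒ W
n=15: moves to 5(W), 10(W), 12(W), 14(W); every one is W ⇒ L
n=16: can move to 15, which is L ⇒ W
n=17: the only move is to 16(W), a W ⇒ L
n=18: can move to 9, which is L ⇒ W
n=19: the only move is to 18(W), a W ⇒ L
n=20: can move to 15, which is L ⇒ W
n=21: can move to 7, which is L ⇒ W
n=22: can move to 11, which is L ⇒ W
n=23: the only move is to 22(W), a W ⇒ L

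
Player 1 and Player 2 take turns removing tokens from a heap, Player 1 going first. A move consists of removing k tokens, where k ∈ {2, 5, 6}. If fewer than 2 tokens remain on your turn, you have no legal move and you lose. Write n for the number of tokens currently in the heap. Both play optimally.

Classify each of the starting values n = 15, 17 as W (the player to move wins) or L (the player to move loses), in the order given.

15: L, 17: W

Compute win/loss labels from the base case upward. A position with no move is L. Any other position is W if it can reach an L in one move, else L.
n=0: no move → L
n=1: no move → L
n=2: W (go to 0, an L position)
n=3: W (go to 1, an L position)
n=4: L (sole option 2(W) is W)
n=5: W (go to 0, an L position)
n=6: W (go to 4, an L position)
n=7: W (go to 1, an L position)
n=8: L (options 6(W), 3(W), 2(W) are all W)
n=9: W (go to 4, an L position)
n=10: W (go to 8, an L position)
n=11: L (options 9(W), 6(W), 5(W) are all W)
n=12: L (options 10(W), 7(W), 6(W) are all W)
n=13: W (go to 11, an L position)
n=14: W (go to 12, an L position)
n=15: L (options 13(W), 10(W), 9(W) are all W)
n=16: W (go to 11, an L position)
n=17: W (go to 15, an L position)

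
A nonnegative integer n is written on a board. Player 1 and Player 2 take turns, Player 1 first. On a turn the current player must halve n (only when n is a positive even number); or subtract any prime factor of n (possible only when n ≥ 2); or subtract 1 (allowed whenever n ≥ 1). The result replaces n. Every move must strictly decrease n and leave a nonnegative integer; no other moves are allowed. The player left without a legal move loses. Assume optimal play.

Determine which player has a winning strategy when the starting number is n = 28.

Positions with no move are L. A position that does have a move is losing for the player to move precisely when every available move leads to a winning position for the opponent. Fill in the labels:
n=0: no move → L
n=1: reaches L-position 0 → W
n=2: reaches L-position 0 → W
n=3: reaches L-position 0 → W
n=4: only reaches 2(W), 3(W), all W → L
n=5: reaches L-position 0 → W
n=6: reaches L-position 4 → W
n=7: reaches L-position 0 → W
n=8: reaches L-position 4 → W
n=9: only reaches 6(W), 8(W), all W → L
n=10: reaches L-position 9 → W
n=11: reaches L-position 0 → W
n=12: reaches L-position 9 → W
n=13: reaches L-position 0 → W
n=14: only reaches 7(W), 12(W), 13(W), all W → L
n=15: reaches L-position 14 → W
n=16: reaches L-position 14 → W
n=17: reaches L-position 0 → W
n=18: reaches L-position 9 → W
n=19: reaches L-position 0 → W
n=20: only reaches 10(W), 15(W), 18(W), 19(W), all W → L
n=21: reaches L-position 14 → W
n=22: reaches L-position 20 → W
n=23: reaches L-position 0 → W
n=24: only reaches 12(W), 21(W), 22(W), 23(W), all W → L
n=25: reaches L-position 20 → W
n=26: reaches L-position 24 → W
n=27: reaches L-position 24 → W
n=28: reaches L-position 14 → W
The starting position 28 is W: Player 1 should move to 14, handing over an L position.

Player 1 wins.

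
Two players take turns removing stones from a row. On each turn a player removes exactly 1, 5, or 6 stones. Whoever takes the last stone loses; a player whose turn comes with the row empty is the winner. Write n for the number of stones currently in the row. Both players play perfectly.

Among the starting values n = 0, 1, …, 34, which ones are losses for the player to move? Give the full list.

Classify positions by backward induction: terminal positions (no move available) are W. From any other position, the mover wins iff some move reaches an L.
n=0: no move; the opponent has just taken the last stone and therefore loses → W
n=1: the only move is to 0(W), a W ⇒ L
n=2: can move to 1, which is L ⇒ W
n=3: the only move is to 2(W), a W ⇒ L
n=4: can move to 3, which is L ⇒ W
n=5: moves to 4(W), 0(W); every one is W ⇒ L
n=6: can move to 5, which is L ⇒ W
n=7: can move to 1, which is L ⇒ W
n=8: can move to 3, which is L ⇒ W
n=9: can move to 3, which is L ⇒ W
n=10: can move to 5, which is L ⇒ W
n=11: can move to 5, which is L ⇒ W
n=12: moves to 11(W), 7(W), 6(W); every one is W ⇒ L
n=13: can move to 12, which is L ⇒ W
n=14: moves to 13(W), 9(W), 8(W); every one is W ⇒ L
n=15: can move to 14, which is L ⇒ W
n=16: moves to 15(W), 11(W), 10(W); every one is W ⇒ L
n=17: can move to 16, which is L ⇒ W
n=18: can move to 12, which is L ⇒ W
n=19: can move to 14, which is L ⇒ W
n=20: can move to 14, which is L ⇒ W
n=21: can move to 16, which is L ⇒ W
n=22: can move to 16, which is L ⇒ W
n=23: moves to 22(W), 18(W), 17(W); every one is W ⇒ L
n=24: can move to 23, which is L ⇒ W
n=25: moves to 24(W), 20(W), 19(W); every one is W ⇒ L
n=26: can move to 25, which is L ⇒ W
n=27: moves to 26(W), 22(W), 21(W); every one is W ⇒ L
n=28: can move to 27, which is L ⇒ W
n=29: can move to 23, which is L ⇒ W
n=30: can move to 25, which is L ⇒ W
n=31: can move to 25, which is L ⇒ W
n=32: can move to 27, which is L ⇒ W
n=33: can move to 27, which is L ⇒ W
n=34: moves to 33(W), 29(W), 28(W); every one is W ⇒ L
The losing starting values of n are exactly the entries labelled L in this table (10 of them).

1, 3, 5, 12, 14, 16, 23, 25, 27, 34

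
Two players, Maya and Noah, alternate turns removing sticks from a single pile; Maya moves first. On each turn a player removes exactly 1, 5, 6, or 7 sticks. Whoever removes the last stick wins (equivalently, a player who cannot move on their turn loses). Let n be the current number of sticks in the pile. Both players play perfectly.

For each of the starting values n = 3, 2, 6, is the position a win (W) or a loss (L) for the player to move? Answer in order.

3: W, 2: L, 6: W

Compute win/loss labels from the base case upward. A position with no move is L. Any other position is W if it can reach an L in one move, else L.
n=0: no move → L
n=1: →0(L), so W
n=2: →1(W) only, which is W, so L
n=3: →2(L), so W
n=4: →3(W) only, which is W, so L
n=5: →4(L), so W
n=6: →0(L), so W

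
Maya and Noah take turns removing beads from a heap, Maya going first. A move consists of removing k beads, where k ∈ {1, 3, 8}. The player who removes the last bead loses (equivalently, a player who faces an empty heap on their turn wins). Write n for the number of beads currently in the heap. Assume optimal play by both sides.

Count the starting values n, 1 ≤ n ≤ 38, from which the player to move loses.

Build the W/L table. Terminal = W. A non-terminal position is W if it has a move to some L; otherwise it is L.
n=0: no move; the opponent has just taken the last bead and therefore loses → W
n=1: L (sole option 0(W) is W)
n=2: W (go to 1, an L position)
n=3: L (options 2(W), 0(W) are all W)
n=4: W (go to 3, an L position)
n=5: L (options 4(W), 2(W) are all W)
n=6: W (go to 5, an L position)
n=7: L (options 6(W), 4(W) are all W)
n=8: W (go to 7, an L position)
n=9: W (go to 1, an L position)
n=10: W (go to 7, an L position)
n=11: W (go to 3, an L position)
n=12: L (options 11(W), 9(W), 4(W) are all W)
n=13: W (go to 12, an L position)
n=14: L (options 13(W), 11(W), 6(W) are all W)
n=15: W (go to 14, an L position)
n=16: L (options 15(W), 13(W), 8(W) are all W)
n=17: W (go to 16, an L position)
n=18: L (options 17(W), 15(W), 10(W) are all W)
n=19: W (go to 18, an L position)
n=20: W (go to 12, an L position)
n=21: W (go to 18, an L position)
n=22: W (go to 14, an L position)
n=23: L (options 22(W), 20(W), 15(W) are all W)
n=24: W (go to 23, an L position)
n=25: L (options 24(W), 22(W), 17(W) are all W)
n=26: W (go to 25, an L position)
n=27: L (options 26(W), 24(W), 19(W) are all W)
n=28: W (go to 27, an L position)
n=29: L (options 28(W), 26(W), 21(W) are all W)
n=30: W (go to 29, an L position)
n=31: W (go to 23, an L position)
n=32: W (go to 29, an L position)
n=33: W (go to 25, an L position)
n=34: L (options 33(W), 31(W), 26(W) are all W)
n=35: W (go to 34, an L position)
n=36: L (options 35(W), 33(W), 28(W) are all W)
n=37: W (go to 36, an L position)
n=38: L (options 37(W), 35(W), 30(W) are all W)
L entries with 1 ≤ n ≤ 38 (the range starts at n=1): n = 1, 3, 5, 7, 12, 14, 16, 18, 23, 25, 27, 29, 34, 36, 38; that makes 15.

15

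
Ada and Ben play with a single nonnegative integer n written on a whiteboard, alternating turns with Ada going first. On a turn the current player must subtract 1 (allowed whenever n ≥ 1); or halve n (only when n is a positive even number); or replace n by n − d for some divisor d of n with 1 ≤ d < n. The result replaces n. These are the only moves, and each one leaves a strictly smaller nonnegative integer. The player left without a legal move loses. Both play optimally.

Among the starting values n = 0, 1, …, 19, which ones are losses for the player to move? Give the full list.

Compute win/loss labels from the base case upward. A position with no move is L. Any other position is W if it can reach an L in one move, else L.
n=0: no move → L
n=1: can move to 0, which is L ⇒ W
n=2: the only move is to 1(W), a W ⇒ L
n=3: can move to 2, which is L ⇒ W
n=4: can move to 2, which is L ⇒ W
n=5: the only move is to 4(W), a W ⇒ L
n=6: can move to 5, which is L ⇒ W
n=7: the only move is to 6(W), a W ⇒ L
n=8: can move to 7, which is L ⇒ W
n=9: moves to 6(W), 8(W); every one is W ⇒ L
n=10: can move to 5, which is L ⇒ W
n=11: the only move is to 10(W), a W ⇒ L
n=12: can move to 9, which is L ⇒ W
n=13: the only move is to 12(W), a W ⇒ L
n=14: can move to 7, which is L ⇒ W
n=15: moves to 10(W), 12(W), 14(W); every one is W ⇒ L
n=16: can move to 15, which is L ⇒ W
n=17: the only move is to 16(W), a W ⇒ L
n=18: can move to 9, which is L ⇒ W
n=19: the only move is to 18(W), a W ⇒ L
The losing starting values of n are exactly the entries labelled L in this table (10 of them).

0, 2, 5, 7, 9, 11, 13, 15, 17, 19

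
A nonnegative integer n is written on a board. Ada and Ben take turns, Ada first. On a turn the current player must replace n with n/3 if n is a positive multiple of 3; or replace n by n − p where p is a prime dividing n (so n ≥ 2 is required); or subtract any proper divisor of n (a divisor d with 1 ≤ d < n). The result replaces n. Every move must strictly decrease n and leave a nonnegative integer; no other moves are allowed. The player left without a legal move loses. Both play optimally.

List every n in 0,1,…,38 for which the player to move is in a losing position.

0, 1, 4, 9, 14, 20, 26, 32, 35, 38

Label each position W (a win for the player to move) or L (a loss). A position with no legal move is L; any other position is W exactly when some move reaches an L, and L when every move reaches a W.
n=0: no move → L
n=1: no move → L
n=2: can move to 0, which is L ⇒ W
n=3: can move to 0, which is L ⇒ W
n=4: moves to 2(W), 3(W); every one is W ⇒ L
n=5: can move to 0, which is L ⇒ W
n=6: can move to 4, which is L ⇒ W
n=7: can move to 0, which is L ⇒ W
n=8: can move to 4, which is L ⇒ W
n=9: moves to 3(W), 6(W), 8(W); every one is W ⇒ L
n=10: can move to 9, which is L ⇒ W
n=11: can move to 0, which is L ⇒ W
n=12: can move to 4, which is L ⇒ W
n=13: can move to 0, which is L ⇒ W
n=14: moves to 7(W), 12(W), 13(W); every one is W ⇒ L
n=15: can move to 14, which is L ⇒ W
n=16: can move to 14, which is L ⇒ W
n=17: can move to 0, which is L ⇒ W
n=18: can move to 9, which is L ⇒ W
n=19: can move to 0, which is L ⇒ W
n=20: moves to 10(W), 15(W), 16(W), 18(W), 19(W); every one is W ⇒ L
n=21: can move to 14, which is L ⇒ W
n=22: can move to 20, which is L ⇒ W
n=23: can move to 0, which is L ⇒ W
n=24: can move to 20, which is L ⇒ W
n=25: can move to 20, which is L ⇒ W
n=26: moves to 13(W), 24(W), 25(W); every one is W ⇒ L
n=27: can move to 9, which is L ⇒ W
n=28: can move to 14, which is L ⇒ W
n=29: can move to 0, which is L ⇒ W
n=30: can move to 20, which is L ⇒ W
n=31: can move to 0, which is L ⇒ W
n=32: moves to 16(W), 24(W), 28(W), 30(W), 31(W); every one is W ⇒ L
n=33: can move to 32, which is L ⇒ W
n=34: can move to 32, which is L ⇒ W
n=35: moves to 28(W), 30(W), 34(W); every one is W ⇒ L
n=36: can move to 32, which is L ⇒ W
n=37: can move to 0, which is L ⇒ W
n=38: moves to 19(W), 36(W), 37(W); every one is W ⇒ L
Reading off the rows marked L gives the requested list; there are 10 such values of n.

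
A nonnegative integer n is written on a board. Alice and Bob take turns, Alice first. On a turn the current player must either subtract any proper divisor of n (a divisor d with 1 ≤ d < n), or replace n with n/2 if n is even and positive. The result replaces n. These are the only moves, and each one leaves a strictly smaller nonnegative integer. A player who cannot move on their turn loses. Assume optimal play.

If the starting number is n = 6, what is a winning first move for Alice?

Move to 3.

Work bottom-up. With no move the player to move loses. Otherwise the position is W if at least one move leads to an L position for the opponent, and L if every move leads to a W.
n=0: no move → L
n=1: no move → L
n=2: W (go to 1, an L position)
n=3: L (sole option 2(W) is W)
n=4: W (go to 3, an L position)
n=5: L (sole option 4(W) is W)
n=6: W (go to 3, an L position)
From 6, the L positions reachable in one move are: 3, 5. Any move reaching one of these is winning.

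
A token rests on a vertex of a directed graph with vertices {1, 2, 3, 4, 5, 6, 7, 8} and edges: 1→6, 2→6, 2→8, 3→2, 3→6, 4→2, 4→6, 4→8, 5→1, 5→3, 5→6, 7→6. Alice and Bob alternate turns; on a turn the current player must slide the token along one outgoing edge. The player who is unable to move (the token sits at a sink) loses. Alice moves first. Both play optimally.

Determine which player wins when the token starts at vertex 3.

Alice wins.

Use the standard recursion: the mover loses at a terminal position; elsewhere, the mover wins exactly when some move hands the opponent an L position.
Every edge goes from a vertex to one that appears earlier in the order 6, 8, 2, 3, 1, 7, 5, 4, so processing vertices in that order labels each vertex after all of its successors.
6: no outgoing edge → L
8: no outgoing edge → L
2: reaches L-position 8 → W
3: reaches L-position 6 → W
1: reaches L-position 6 → W
7: reaches L-position 6 → W
5: reaches L-position 6 → W
4: reaches L-position 8 → W
From 3 Alice can move to 6, reaching an L position.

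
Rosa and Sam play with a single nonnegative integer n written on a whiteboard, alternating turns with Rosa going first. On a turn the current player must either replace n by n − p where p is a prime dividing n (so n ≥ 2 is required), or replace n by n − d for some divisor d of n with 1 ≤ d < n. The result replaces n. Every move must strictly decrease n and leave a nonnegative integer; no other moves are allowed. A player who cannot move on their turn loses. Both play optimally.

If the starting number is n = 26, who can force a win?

Sam wins.

Positions with no move are L. A position that does have a move is losing for the player to move precisely when every available move leads to a winning position for the opponent. Fill in the labels:
n=0: no move → L
n=1: no move → L
n=2: can move to 0, which is L ⇒ W
n=3: can move to 0, which is L ⇒ W
n=4: moves to 2(W), 3(W); every one is W ⇒ L
n=5: can move to 0, which is L ⇒ W
n=6: can move to 4, which is L ⇒ W
n=7: can move to 0, which is L ⇒ W
n=8: can move to 4, which is L ⇒ W
n=9: moves to 6(W), 8(W); every one is W ⇒ L
n=10: can move to 9, which is L ⇒ W
n=11: can move to 0, which is L ⇒ W
n=12: can move to 9, which is L ⇒ W
n=13: can move to 0, which is L ⇒ W
n=14: moves to 7(W), 12(W), 13(W); every one is W ⇒ L
n=15: can move to 14, which is L ⇒ W
n=16: can move to 14, which is L ⇒ W
n=17: can move to 0, which is L ⇒ W
n=18: can move to 9, which is L ⇒ W
n=19: can move to 0, which is L ⇒ W
n=20: moves to 10(W), 15(W), 16(W), 18(W), 19(W); every one is W ⇒ L
n=21: can move to 14, which is L ⇒ W
n=22: can move to 20, which is L ⇒ W
n=23: can move to 0, which is L ⇒ W
n=24: can move to 20, which is L ⇒ W
n=25: can move to 20, which is L ⇒ W
n=26: moves to 13(W), 24(W), 25(W); every one is W ⇒ L
Every move from 26 reaches a W position, so the mover loses.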